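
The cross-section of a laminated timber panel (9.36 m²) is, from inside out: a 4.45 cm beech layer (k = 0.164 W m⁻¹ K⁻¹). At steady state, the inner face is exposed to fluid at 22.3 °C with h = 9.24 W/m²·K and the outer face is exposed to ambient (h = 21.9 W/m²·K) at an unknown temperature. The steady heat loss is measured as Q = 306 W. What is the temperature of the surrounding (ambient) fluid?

T_out = 8.40 °C

Sum the resistances:
  R_conv,in = 1/(hA) = 1/(9.24·9.36) = 0.01156 K/W
  R_beech = L/(kA) = 0.0445/(0.164·9.36) = 0.02899 K/W
  R_conv,out = 1/(hA) = 1/(21.9·9.36) = 0.004878 K/W
ΣR = 0.04543 K/W
ΔT = Q·ΣR = 306 × 0.04543 = 13.90 K
Heat flows outward, so T_out = T_in − ΔT = 22.3 − 13.90 = 8.40 °C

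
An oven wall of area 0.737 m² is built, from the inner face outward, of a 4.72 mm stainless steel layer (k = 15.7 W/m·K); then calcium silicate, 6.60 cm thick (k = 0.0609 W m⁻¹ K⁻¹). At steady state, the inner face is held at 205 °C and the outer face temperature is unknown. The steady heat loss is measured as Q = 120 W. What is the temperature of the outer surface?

T_out = 28.5 °C

Series resistances:
  R_stainless steel = L/(kA) = 0.00472/(15.7·0.737) = 4.079×10^-4 K/W
  R_calcium silicate = L/(kA) = 0.0660/(0.0609·0.737) = 1.470 K/W
ΣR = 1.471 K/W
ΔT = Q·ΣR = 120 × 1.471 = 176.5 K
Heat flows outward, so T_out = T_in − ΔT = 205 − 176.5 = 28.5 °C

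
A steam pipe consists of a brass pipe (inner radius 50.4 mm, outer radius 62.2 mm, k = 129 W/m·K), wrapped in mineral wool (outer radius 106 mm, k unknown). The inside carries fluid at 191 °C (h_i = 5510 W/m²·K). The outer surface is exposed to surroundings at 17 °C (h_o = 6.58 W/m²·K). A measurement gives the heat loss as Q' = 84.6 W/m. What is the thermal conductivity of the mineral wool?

ΣR = ΔT/Q' = |191 − 17|/84.6 = 2.057 m·K/W
Known resistances:
  R'_conv,in = 1/(2πr h) = 1/(2π·0.0504·5510) = 5.731×10^-4 m·K/W
  R'_brass = ln(0.0622/0.0504)/(2πk) = 0.2104/(2π·129) = 2.595×10^-4 m·K/W
  R'_conv,out = 1/(2πr h) = 1/(2π·0.106·6.58) = 0.2282 m·K/W
R_mineral wool = ΣR − ΣR_known = 2.057 − 0.2290 = 1.828 m·K/W
ln(r₂/r₁)/(2πk) = 1.828 ⇒ k = 0.5331/(2π·1.828) = 0.0464 W/m·K

k = 0.0464 W/m·K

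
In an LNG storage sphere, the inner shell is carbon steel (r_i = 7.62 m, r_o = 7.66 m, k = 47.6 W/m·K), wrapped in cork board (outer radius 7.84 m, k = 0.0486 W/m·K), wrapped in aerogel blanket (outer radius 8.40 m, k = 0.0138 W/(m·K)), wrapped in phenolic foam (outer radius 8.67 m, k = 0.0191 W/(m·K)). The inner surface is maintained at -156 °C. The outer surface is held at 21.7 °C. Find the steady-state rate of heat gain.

Q = 2.56 kW

Resistance network (inner→outer):
  R_carbon steel = (1/7.62 − 1/7.66)/(4πk) = 6.853×10^-4/(4π·47.6) = 1.146×10^-6 K/W
  R_cork board = (1/7.66 − 1/7.84)/(4πk) = 0.002997/(4π·0.0486) = 0.004908 K/W
  R_aerogel blanket = (1/7.84 − 1/8.40)/(4πk) = 0.008503/(4π·0.0138) = 0.04903 K/W
  R_phenolic foam = (1/8.40 − 1/8.67)/(4πk) = 0.003707/(4π·0.0191) = 0.01545 K/W
ΣR = 1.146×10^-6 + 0.004908 + 0.04903 + 0.01545 = 0.06939 K/W
Q = ΔT/ΣR = (-156 °C − 21.7 °C)/0.06939 = -2560 W
(Negative Q ⇒ heat flows inward; heat gain = 2560 W.)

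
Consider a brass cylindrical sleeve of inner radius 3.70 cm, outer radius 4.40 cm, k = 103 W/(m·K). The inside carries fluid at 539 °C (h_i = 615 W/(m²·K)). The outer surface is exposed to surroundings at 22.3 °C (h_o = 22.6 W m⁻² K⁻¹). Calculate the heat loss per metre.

Resistance network (inner→outer):
  R'_conv,in = 1/(2πr h) = 1/(2π·0.0370·615) = 0.006994 m·K/W
  R'_brass = ln(0.0440/0.0370)/(2πk) = 0.1733/(2π·103) = 2.677×10^-4 m·K/W
  R'_conv,out = 1/(2πr h) = 1/(2π·0.0440·22.6) = 0.1601 m·K/W
ΣR = 0.006994 + 2.677×10^-4 + 0.1601 = 0.1674 m·K/W
Q' = ΔT/ΣR = (539 °C − 22.3 °C)/0.1674 = 3090 W/m

Q' = 3090 W/m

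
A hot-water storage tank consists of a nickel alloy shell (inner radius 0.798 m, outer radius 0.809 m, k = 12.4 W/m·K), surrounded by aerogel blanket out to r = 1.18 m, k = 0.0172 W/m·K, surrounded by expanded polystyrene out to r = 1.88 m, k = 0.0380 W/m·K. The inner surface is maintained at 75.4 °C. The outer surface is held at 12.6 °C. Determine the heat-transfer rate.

Series thermal resistances, inner to outer:
  R_nickel alloy = (1/0.798 − 1/0.809)/(4πk) = 0.01704/(4π·12.4) = 1.093×10^-4 K/W
  R_aerogel blanket = (1/0.809 − 1/1.18)/(4πk) = 0.3886/(4π·0.0172) = 1.798 K/W
  R_expanded polystyrene = (1/1.18 − 1/1.88)/(4πk) = 0.3155/(4π·0.0380) = 0.6608 K/W
ΣR = 1.093×10^-4 + 1.798 + 0.6608 = 2.459 K/W
Q = ΔT/ΣR = (75.4 °C − 12.6 °C)/2.459 = 25.5 W

Q = 25.5 W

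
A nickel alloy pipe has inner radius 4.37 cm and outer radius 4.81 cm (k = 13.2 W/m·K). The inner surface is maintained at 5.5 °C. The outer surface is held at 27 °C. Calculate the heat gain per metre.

Q' = 18600 W/m

Q' = 2πk·ΔT/ln(r₂/r₁) = 2π × 13.2 × 21.5 / ln(0.0481/0.0437) = 18600 W/m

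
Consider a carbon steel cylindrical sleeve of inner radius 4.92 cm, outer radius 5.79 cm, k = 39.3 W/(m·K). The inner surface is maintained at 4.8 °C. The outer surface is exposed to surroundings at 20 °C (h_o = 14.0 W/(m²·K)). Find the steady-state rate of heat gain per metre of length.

Q' = 77.2 W/m

Treat each layer as a resistance in series:
  R'_carbon steel = ln(0.0579/0.0492)/(2πk) = 0.1628/(2π·39.3) = 6.594×10^-4 m·K/W
  R'_conv,out = 1/(2πr h) = 1/(2π·0.0579·14.0) = 0.1963 m·K/W
ΣR = 6.594×10^-4 + 0.1963 = 0.1970 m·K/W
Q' = ΔT/ΣR = (4.8 °C − 20 °C)/0.1970 = -77.2 W/m
(Negative Q' ⇒ heat flows inward; heat gain = 77.2 W/m.)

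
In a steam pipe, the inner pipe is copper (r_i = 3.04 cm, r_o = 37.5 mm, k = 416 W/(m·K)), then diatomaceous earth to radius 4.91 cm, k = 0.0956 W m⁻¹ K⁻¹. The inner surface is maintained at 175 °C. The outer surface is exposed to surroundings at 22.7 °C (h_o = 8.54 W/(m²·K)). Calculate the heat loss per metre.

Q' = 184 W/m

Resistance network (inner→outer):
  R'_copper = ln(0.0375/0.0304)/(2πk) = 0.2099/(2π·416) = 8.030×10^-5 m·K/W
  R'_diatomaceous earth = ln(0.0491/0.0375)/(2πk) = 0.2695/(2π·0.0956) = 0.4487 m·K/W
  R'_conv,out = 1/(2πr h) = 1/(2π·0.0491·8.54) = 0.3796 m·K/W
ΣR = 8.030×10^-5 + 0.4487 + 0.3796 = 0.8284 m·K/W
Q' = ΔT/ΣR = (175 °C − 22.7 °C)/0.8284 = 184 W/m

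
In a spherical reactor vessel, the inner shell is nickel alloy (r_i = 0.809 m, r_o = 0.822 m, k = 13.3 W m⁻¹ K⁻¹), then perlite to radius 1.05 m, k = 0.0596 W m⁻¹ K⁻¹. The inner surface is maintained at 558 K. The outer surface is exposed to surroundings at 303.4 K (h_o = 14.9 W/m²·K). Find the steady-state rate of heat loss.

Series thermal resistances, inner to outer:
  R_nickel alloy = (1/0.809 − 1/0.822)/(4πk) = 0.01955/(4π·13.3) = 1.170×10^-4 K/W
  R_perlite = (1/0.822 − 1/1.05)/(4πk) = 0.2642/(4π·0.0596) = 0.3527 K/W
  R_conv,out = 1/(4πr²h) = 1/(4π·1.05²·14.9) = 0.004844 K/W
ΣR = 1.170×10^-4 + 0.3527 + 0.004844 = 0.3577 K/W
Q = ΔT/ΣR = (558 K − 303.4 K)/0.3577 = 712 W

Q = 712 W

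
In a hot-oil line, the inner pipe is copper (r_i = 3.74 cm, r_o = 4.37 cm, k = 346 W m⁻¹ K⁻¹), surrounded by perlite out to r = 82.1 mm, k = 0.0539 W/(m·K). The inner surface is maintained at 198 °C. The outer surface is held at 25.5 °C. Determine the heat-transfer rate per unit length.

Q' = 92.6 W/m

Treat each layer as a resistance in series:
  R'_copper = ln(0.0437/0.0374)/(2πk) = 0.1557/(2π·346) = 7.161×10^-5 m·K/W
  R'_perlite = ln(0.0821/0.0437)/(2πk) = 0.6306/(2π·0.0539) = 1.862 m·K/W
ΣR = 7.161×10^-5 + 1.862 = 1.862 m·K/W
Q' = ΔT/ΣR = (198 °C − 25.5 °C)/1.862 = 92.6 W/m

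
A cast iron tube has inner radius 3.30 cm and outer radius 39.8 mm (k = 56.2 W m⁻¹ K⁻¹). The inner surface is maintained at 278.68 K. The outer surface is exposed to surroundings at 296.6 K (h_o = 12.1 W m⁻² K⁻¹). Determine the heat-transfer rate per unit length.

Q' = 54.1 W/m

Treat each layer as a resistance in series:
  R'_cast iron = ln(0.0398/0.0330)/(2πk) = 0.1874/(2π·56.2) = 5.306×10^-4 m·K/W
  R'_conv,out = 1/(2πr h) = 1/(2π·0.0398·12.1) = 0.3305 m·K/W
ΣR = 5.306×10^-4 + 0.3305 = 0.3310 m·K/W
Q' = ΔT/ΣR = (278.68 K − 296.6 K)/0.3310 = -54.1 W/m
(Negative Q' ⇒ heat flows inward; heat gain = 54.1 W/m.)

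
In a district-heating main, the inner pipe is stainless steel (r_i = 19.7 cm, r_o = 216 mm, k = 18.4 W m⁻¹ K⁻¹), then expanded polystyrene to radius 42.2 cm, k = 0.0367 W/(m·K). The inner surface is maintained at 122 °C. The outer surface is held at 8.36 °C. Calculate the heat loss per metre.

Q' = 39.1 W/m

Series thermal resistances, inner to outer:
  R'_stainless steel = ln(0.216/0.197)/(2πk) = 0.09207/(2π·18.4) = 7.964×10^-4 m·K/W
  R'_expanded polystyrene = ln(0.422/0.216)/(2πk) = 0.6697/(2π·0.0367) = 2.904 m·K/W
ΣR = 7.964×10^-4 + 2.904 = 2.905 m·K/W
Q' = ΔT/ΣR = (122 °C − 8.36 °C)/2.905 = 39.1 W/m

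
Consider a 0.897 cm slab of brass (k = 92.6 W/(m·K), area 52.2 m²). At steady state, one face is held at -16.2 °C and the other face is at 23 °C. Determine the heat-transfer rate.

Q = 2.11×10^7 W

Q = kA·ΔT/L = 92.6 × 52.2 × |-16.2 °C − 23 °C| / 0.00897 = 2.11×10^7 W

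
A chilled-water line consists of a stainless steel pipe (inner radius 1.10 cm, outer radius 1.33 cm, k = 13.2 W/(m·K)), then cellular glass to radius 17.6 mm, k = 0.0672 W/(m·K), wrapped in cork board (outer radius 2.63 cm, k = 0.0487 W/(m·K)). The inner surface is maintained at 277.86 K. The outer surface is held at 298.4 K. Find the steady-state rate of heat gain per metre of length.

Q' = 10.4 W/m

Treat each layer as a resistance in series:
  R'_stainless steel = ln(0.0133/0.0110)/(2πk) = 0.1899/(2π·13.2) = 0.002289 m·K/W
  R'_cellular glass = ln(0.0176/0.0133)/(2πk) = 0.2801/(2π·0.0672) = 0.6635 m·K/W
  R'_cork board = ln(0.0263/0.0176)/(2πk) = 0.4017/(2π·0.0487) = 1.313 m·K/W
ΣR = 0.002289 + 0.6635 + 1.313 = 1.979 m·K/W
Q' = ΔT/ΣR = (277.86 K − 298.4 K)/1.979 = -10.4 W/m
(Negative Q' ⇒ heat flows inward; heat gain = 10.4 W/m.)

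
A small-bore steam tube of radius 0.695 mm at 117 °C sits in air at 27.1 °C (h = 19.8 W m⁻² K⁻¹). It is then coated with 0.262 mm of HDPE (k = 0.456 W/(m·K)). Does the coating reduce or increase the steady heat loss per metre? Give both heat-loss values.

Critical radius for a cylinder: r_cr = k/h = 0.0230 m = 2.30 cm.
Outer radius after coating: r₂ = 6.95×10^-4 + 2.62×10^-4 = 0.000957 m.
Since r₁ < r_cr and r₂ ≤ r_cr, the coating moves toward the maximum at r_cr — heat loss rises.
Bare: R = 1/(2πr₁h) = 11.57 m·K/W; Q = 89.9/11.57 = 7.77 W/m.
Coated: R = R_cond + R_conv = 8.511 m·K/W; Q = 89.9/8.511 = 10.6 W/m.

increases: 7.77 → 10.6 W/m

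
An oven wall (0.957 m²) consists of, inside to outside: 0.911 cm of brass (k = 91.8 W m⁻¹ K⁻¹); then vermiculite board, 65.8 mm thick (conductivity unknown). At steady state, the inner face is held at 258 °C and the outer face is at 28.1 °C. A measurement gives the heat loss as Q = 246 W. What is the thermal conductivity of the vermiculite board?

ΣR = ΔT/Q = |258 − 28.1|/246 = 0.9346 K/W
Known resistances:
  R_brass = L/(kA) = 0.00911/(91.8·0.957) = 1.037×10^-4 K/W
R_vermiculite board = ΣR − ΣR_known = 0.9346 − 1.037×10^-4 = 0.9345 K/W
L/(kA) = 0.9345 ⇒ k = 0.0658/(0.9345·0.957) = 0.0736 W/m·K

k = 0.0736 W/m·K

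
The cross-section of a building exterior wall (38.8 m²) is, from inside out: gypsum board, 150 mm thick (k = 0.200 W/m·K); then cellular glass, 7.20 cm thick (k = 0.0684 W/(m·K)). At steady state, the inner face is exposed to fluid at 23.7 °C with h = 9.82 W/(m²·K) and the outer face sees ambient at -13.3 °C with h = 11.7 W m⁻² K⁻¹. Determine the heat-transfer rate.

Q = 721 W

Treat each layer as a resistance in series:
  R_conv,in = 1/(hA) = 1/(9.82·38.8) = 0.002625 K/W
  R_gypsum board = L/(kA) = 0.150/(0.200·38.8) = 0.01933 K/W
  R_cellular glass = L/(kA) = 0.0720/(0.0684·38.8) = 0.02713 K/W
  R_conv,out = 1/(hA) = 1/(11.7·38.8) = 0.002203 K/W
ΣR = 0.002625 + 0.01933 + 0.02713 + 0.002203 = 0.05129 K/W
Q = ΔT/ΣR = (23.7 °C − -13.3 °C)/0.05129 = 721 W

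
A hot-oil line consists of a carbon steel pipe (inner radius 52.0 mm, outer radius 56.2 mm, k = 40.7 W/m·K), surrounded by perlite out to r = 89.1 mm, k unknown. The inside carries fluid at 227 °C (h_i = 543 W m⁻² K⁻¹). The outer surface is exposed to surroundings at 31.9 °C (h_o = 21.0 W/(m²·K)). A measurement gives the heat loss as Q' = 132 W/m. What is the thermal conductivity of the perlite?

k = 0.0529 W/m·K

ΣR = ΔT/Q' = |227 − 31.9|/132 = 1.478 m·K/W
Known resistances:
  R'_conv,in = 1/(2πr h) = 1/(2π·0.0520·543) = 0.005637 m·K/W
  R'_carbon steel = ln(0.0562/0.0520)/(2πk) = 0.07767/(2π·40.7) = 3.037×10^-4 m·K/W
  R'_conv,out = 1/(2πr h) = 1/(2π·0.0891·21.0) = 0.08506 m·K/W
R_perlite = ΣR − ΣR_known = 1.478 − 0.09100 = 1.387 m·K/W
ln(r₂/r₁)/(2πk) = 1.387 ⇒ k = 0.4608/(2π·1.387) = 0.0529 W/m·K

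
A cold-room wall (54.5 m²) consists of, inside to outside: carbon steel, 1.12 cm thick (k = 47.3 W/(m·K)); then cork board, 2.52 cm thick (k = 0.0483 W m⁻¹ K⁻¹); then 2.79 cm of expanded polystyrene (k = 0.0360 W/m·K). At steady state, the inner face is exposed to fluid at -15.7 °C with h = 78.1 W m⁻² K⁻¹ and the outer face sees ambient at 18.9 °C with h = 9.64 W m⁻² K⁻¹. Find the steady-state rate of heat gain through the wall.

Q = 1330 W

Resistance network (inner→outer):
  R_conv,in = 1/(hA) = 1/(78.1·54.5) = 2.349×10^-4 K/W
  R_carbon steel = L/(kA) = 0.0112/(47.3·54.5) = 4.345×10^-6 K/W
  R_cork board = L/(kA) = 0.0252/(0.0483·54.5) = 0.009573 K/W
  R_expanded polystyrene = L/(kA) = 0.0279/(0.0360·54.5) = 0.01422 K/W
  R_conv,out = 1/(hA) = 1/(9.64·54.5) = 0.001903 K/W
ΣR = 2.349×10^-4 + 4.345×10^-6 + 0.009573 + 0.01422 + 0.001903 = 0.02594 K/W
Q = ΔT/ΣR = (-15.7 °C − 18.9 °C)/0.02594 = -1330 W
(Negative Q ⇒ heat flows inward; heat gain = 1330 W.)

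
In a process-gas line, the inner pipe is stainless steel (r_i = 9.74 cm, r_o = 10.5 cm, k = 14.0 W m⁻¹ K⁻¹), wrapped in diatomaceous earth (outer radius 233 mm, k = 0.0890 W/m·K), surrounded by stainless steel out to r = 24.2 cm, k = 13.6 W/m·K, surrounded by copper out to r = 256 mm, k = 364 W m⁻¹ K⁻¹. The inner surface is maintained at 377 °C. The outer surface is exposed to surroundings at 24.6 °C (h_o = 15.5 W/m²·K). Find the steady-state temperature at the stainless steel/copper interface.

T = 34.2 °C

Resistance network (inner→outer):
  R'_stainless steel = ln(0.105/0.0974)/(2πk) = 0.07513/(2π·14.0) = 8.541×10^-4 m·K/W
  R'_diatomaceous earth = ln(0.233/0.105)/(2πk) = 0.7971/(2π·0.0890) = 1.425 m·K/W
  R'_stainless steel = ln(0.242/0.233)/(2πk) = 0.03790/(2π·13.6) = 4.435×10^-4 m·K/W
  R'_copper = ln(0.256/0.242)/(2πk) = 0.05624/(2π·364) = 2.459×10^-5 m·K/W
  R'_conv,out = 1/(2πr h) = 1/(2π·0.256·15.5) = 0.04011 m·K/W
ΣR = 8.541×10^-4 + 1.425 + 4.435×10^-4 + 2.459×10^-5 + 0.04011 = 1.466 m·K/W
Q' = ΔT/ΣR = (377 °C − 24.6 °C)/1.466 = 240.4 W/m
From the inner boundary to the stainless steel/copper interface, ΣR_partial = 1.426 m·K/W.
T_interface = T_in − Q'·ΣR_partial = 377 °C − (240.4)(1.426) = 34.2 °C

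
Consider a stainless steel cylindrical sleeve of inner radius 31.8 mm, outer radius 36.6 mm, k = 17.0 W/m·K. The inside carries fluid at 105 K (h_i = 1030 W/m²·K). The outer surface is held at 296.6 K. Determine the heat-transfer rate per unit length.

Q' = 31000 W/m

Resistance network (inner→outer):
  R'_conv,in = 1/(2πr h) = 1/(2π·0.0318·1030) = 0.004859 m·K/W
  R'_stainless steel = ln(0.0366/0.0318)/(2πk) = 0.1406/(2π·17.0) = 0.001316 m·K/W
ΣR = 0.004859 + 0.001316 = 0.006175 m·K/W
Q' = ΔT/ΣR = (105 K − 296.6 K)/0.006175 = -31000 W/m
(Negative Q' ⇒ heat flows inward; heat gain = 31000 W/m.)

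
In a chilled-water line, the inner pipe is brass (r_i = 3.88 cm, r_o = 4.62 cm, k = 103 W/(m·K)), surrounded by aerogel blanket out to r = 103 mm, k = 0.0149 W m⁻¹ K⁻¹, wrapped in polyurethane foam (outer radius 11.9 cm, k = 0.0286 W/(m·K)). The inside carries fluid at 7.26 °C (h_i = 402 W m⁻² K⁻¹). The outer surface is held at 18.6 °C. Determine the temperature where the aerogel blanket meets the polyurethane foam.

T = 17.6 °C

Treat each layer as a resistance in series:
  R'_conv,in = 1/(2πr h) = 1/(2π·0.0388·402) = 0.01020 m·K/W
  R'_brass = ln(0.0462/0.0388)/(2πk) = 0.1746/(2π·103) = 2.697×10^-4 m·K/W
  R'_aerogel blanket = ln(0.103/0.0462)/(2πk) = 0.8017/(2π·0.0149) = 8.564 m·K/W
  R'_polyurethane foam = ln(0.119/0.103)/(2πk) = 0.1444/(2π·0.0286) = 0.8035 m·K/W
ΣR = 0.01020 + 2.697×10^-4 + 8.564 + 0.8035 = 9.378 m·K/W
Q' = ΔT/ΣR = (7.26 °C − 18.6 °C)/9.378 = -1.209 W/m
From the inner boundary to the aerogel blanket/polyurethane foam interface, ΣR_partial = 8.574 m·K/W.
T_interface = T_in − Q'·ΣR_partial = 7.26 °C − (-1.209)(8.574) = 17.6 °C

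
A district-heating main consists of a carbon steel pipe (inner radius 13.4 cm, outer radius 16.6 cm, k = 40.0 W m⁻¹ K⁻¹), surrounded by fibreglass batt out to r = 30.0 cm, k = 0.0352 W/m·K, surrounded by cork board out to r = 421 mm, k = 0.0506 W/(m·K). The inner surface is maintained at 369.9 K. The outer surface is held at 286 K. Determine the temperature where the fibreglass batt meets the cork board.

T = 309.9 K

Resistance network (inner→outer):
  R'_carbon steel = ln(0.166/0.134)/(2πk) = 0.2141/(2π·40.0) = 8.521×10^-4 m·K/W
  R'_fibreglass batt = ln(0.300/0.166)/(2πk) = 0.5918/(2π·0.0352) = 2.676 m·K/W
  R'_cork board = ln(0.421/0.300)/(2πk) = 0.3389/(2π·0.0506) = 1.066 m·K/W
ΣR = 8.521×10^-4 + 2.676 + 1.066 = 3.743 m·K/W
Q' = ΔT/ΣR = (369.9 K − 286 K)/3.743 = 22.42 W/m
From the inner boundary to the fibreglass batt/cork board interface, ΣR_partial = 2.677 m·K/W.
T_interface = T_in − Q'·ΣR_partial = 369.9 K − (22.42)(2.677) = 309.9 K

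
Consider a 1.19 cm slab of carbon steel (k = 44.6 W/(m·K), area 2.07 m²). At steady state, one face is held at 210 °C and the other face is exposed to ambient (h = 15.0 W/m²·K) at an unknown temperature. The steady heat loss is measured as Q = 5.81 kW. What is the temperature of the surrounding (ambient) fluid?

Sum the resistances:
  R_carbon steel = L/(kA) = 0.0119/(44.6·2.07) = 1.289×10^-4 K/W
  R_conv,out = 1/(hA) = 1/(15.0·2.07) = 0.03221 K/W
ΣR = 0.03234 K/W
ΔT = Q·ΣR = 5810 × 0.03234 = 187.9 K
Heat flows outward, so T_out = T_in − ΔT = 210 − 187.9 = 22.1 °C

T_out = 22.1 °C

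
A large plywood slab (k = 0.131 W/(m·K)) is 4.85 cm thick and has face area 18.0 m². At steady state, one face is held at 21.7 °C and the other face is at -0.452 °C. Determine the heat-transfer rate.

Q = kA·ΔT/L = 0.131 × 18.0 × |21.7 °C − -0.452 °C| / 0.0485 = 1080 W

Q = 1080 W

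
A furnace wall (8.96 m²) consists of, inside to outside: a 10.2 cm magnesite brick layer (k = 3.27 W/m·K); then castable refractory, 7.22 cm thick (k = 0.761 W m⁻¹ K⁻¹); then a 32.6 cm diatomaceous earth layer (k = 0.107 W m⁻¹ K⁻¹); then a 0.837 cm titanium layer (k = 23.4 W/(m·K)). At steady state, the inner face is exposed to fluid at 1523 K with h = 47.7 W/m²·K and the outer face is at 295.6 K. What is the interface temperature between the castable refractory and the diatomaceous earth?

T = 1467 K

Treat each layer as a resistance in series:
  R_conv,in = 1/(hA) = 1/(47.7·8.96) = 0.002340 K/W
  R_magnesite brick = L/(kA) = 0.102/(3.27·8.96) = 0.003481 K/W
  R_castable refractory = L/(kA) = 0.0722/(0.761·8.96) = 0.01059 K/W
  R_diatomaceous earth = L/(kA) = 0.326/(0.107·8.96) = 0.3400 K/W
  R_titanium = L/(kA) = 0.00837/(23.4·8.96) = 3.992×10^-5 K/W
ΣR = 0.002340 + 0.003481 + 0.01059 + 0.3400 + 3.992×10^-5 = 0.3565 K/W
Q = ΔT/ΣR = (1523 K − 295.6 K)/0.3565 = 3443 W
From the inner boundary to the castable refractory/diatomaceous earth interface, ΣR_partial = 0.01641 K/W.
T_interface = T_in − Q·ΣR_partial = 1523 K − (3443)(0.01641) = 1467 K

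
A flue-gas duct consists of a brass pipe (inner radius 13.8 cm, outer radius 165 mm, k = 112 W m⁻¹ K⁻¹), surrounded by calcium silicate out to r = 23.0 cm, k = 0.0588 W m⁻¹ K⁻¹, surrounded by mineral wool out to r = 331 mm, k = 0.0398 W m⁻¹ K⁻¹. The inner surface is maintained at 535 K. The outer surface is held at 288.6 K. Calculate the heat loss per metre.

Treat each layer as a resistance in series:
  R'_brass = ln(0.165/0.138)/(2πk) = 0.1787/(2π·112) = 2.539×10^-4 m·K/W
  R'_calcium silicate = ln(0.230/0.165)/(2πk) = 0.3321/(2π·0.0588) = 0.8990 m·K/W
  R'_mineral wool = ln(0.331/0.230)/(2πk) = 0.3640/(2π·0.0398) = 1.456 m·K/W
ΣR = 2.539×10^-4 + 0.8990 + 1.456 = 2.355 m·K/W
Q' = ΔT/ΣR = (535 K − 288.6 K)/2.355 = 105 W/m

Q' = 105 W/m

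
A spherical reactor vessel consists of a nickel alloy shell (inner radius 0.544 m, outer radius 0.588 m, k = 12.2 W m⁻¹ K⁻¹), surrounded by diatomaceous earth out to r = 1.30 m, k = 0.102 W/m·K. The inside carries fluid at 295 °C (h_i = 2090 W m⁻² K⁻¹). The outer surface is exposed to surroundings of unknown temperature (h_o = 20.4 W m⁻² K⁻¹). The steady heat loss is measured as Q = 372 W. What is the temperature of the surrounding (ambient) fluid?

Sum the resistances:
  R_conv,in = 1/(4πr²h) = 1/(4π·0.544²·2090) = 1.287×10^-4 K/W
  R_nickel alloy = (1/0.544 − 1/0.588)/(4πk) = 0.1376/(4π·12.2) = 8.972×10^-4 K/W
  R_diatomaceous earth = (1/0.588 − 1/1.30)/(4πk) = 0.9314/(4π·0.102) = 0.7267 K/W
  R_conv,out = 1/(4πr²h) = 1/(4π·1.30²·20.4) = 0.002308 K/W
ΣR = 0.7300 K/W
ΔT = Q·ΣR = 372 × 0.7300 = 271.6 K
Heat flows outward, so T_out = T_in − ΔT = 295 − 271.6 = 23.4 °C

T_out = 23.4 °C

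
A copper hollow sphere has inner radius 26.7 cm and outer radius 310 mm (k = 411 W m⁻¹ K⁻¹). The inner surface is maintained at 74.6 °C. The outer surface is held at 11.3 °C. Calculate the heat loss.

Q = 629 kW

Q = 4πk·ΔT/(1/r₁ − 1/r₂) = 4π × 411 × 63.3 / (1/0.267 − 1/0.310) = 6.29×10^5 W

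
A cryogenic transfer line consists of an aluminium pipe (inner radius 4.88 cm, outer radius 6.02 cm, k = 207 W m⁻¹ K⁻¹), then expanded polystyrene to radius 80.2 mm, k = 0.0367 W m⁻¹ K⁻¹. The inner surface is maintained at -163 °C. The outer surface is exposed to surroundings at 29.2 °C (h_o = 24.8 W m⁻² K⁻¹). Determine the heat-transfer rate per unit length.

Q' = 145 W/m

Resistance network (inner→outer):
  R'_aluminium = ln(0.0602/0.0488)/(2πk) = 0.2099/(2π·207) = 1.614×10^-4 m·K/W
  R'_expanded polystyrene = ln(0.0802/0.0602)/(2πk) = 0.2869/(2π·0.0367) = 1.244 m·K/W
  R'_conv,out = 1/(2πr h) = 1/(2π·0.0802·24.8) = 0.08002 m·K/W
ΣR = 1.614×10^-4 + 1.244 + 0.08002 = 1.324 m·K/W
Q' = ΔT/ΣR = (-163 °C − 29.2 °C)/1.324 = -145 W/m
(Negative Q' ⇒ heat flows inward; heat gain = 145 W/m.)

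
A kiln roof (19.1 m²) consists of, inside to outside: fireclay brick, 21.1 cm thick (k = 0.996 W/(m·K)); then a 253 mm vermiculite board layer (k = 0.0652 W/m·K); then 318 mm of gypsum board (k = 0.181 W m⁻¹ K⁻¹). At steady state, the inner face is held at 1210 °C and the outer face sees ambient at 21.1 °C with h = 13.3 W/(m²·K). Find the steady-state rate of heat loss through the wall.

Q = 3830 W

Treat each layer as a resistance in series:
  R_fireclay brick = L/(kA) = 0.211/(0.996·19.1) = 0.01109 K/W
  R_vermiculite board = L/(kA) = 0.253/(0.0652·19.1) = 0.2032 K/W
  R_gypsum board = L/(kA) = 0.318/(0.181·19.1) = 0.09198 K/W
  R_conv,out = 1/(hA) = 1/(13.3·19.1) = 0.003937 K/W
ΣR = 0.01109 + 0.2032 + 0.09198 + 0.003937 = 0.3102 K/W
Q = ΔT/ΣR = (1210 °C − 21.1 °C)/0.3102 = 3830 W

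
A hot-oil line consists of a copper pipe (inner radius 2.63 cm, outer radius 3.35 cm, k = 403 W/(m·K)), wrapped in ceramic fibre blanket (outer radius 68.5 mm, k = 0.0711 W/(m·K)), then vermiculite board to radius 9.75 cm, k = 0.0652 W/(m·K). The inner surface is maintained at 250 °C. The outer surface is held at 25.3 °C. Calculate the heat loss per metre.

Q' = 91.2 W/m

Series thermal resistances, inner to outer:
  R'_copper = ln(0.0335/0.0263)/(2πk) = 0.2420/(2π·403) = 9.556×10^-5 m·K/W
  R'_ceramic fibre blanket = ln(0.0685/0.0335)/(2πk) = 0.7153/(2π·0.0711) = 1.601 m·K/W
  R'_vermiculite board = ln(0.0975/0.0685)/(2πk) = 0.3530/(2π·0.0652) = 0.8617 m·K/W
ΣR = 9.556×10^-5 + 1.601 + 0.8617 = 2.463 m·K/W
Q' = ΔT/ΣR = (250 °C − 25.3 °C)/2.463 = 91.2 W/m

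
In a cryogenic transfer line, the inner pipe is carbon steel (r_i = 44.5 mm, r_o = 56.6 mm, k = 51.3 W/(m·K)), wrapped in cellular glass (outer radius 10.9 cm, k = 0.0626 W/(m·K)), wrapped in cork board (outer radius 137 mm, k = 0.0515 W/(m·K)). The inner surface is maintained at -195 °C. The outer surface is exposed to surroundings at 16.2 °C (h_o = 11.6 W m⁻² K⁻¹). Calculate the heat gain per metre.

Series thermal resistances, inner to outer:
  R'_carbon steel = ln(0.0566/0.0445)/(2πk) = 0.2405/(2π·51.3) = 7.462×10^-4 m·K/W
  R'_cellular glass = ln(0.109/0.0566)/(2πk) = 0.6553/(2π·0.0626) = 1.666 m·K/W
  R'_cork board = ln(0.137/0.109)/(2πk) = 0.2286/(2π·0.0515) = 0.7066 m·K/W
  R'_conv,out = 1/(2πr h) = 1/(2π·0.137·11.6) = 0.1001 m·K/W
ΣR = 7.462×10^-4 + 1.666 + 0.7066 + 0.1001 = 2.473 m·K/W
Q' = ΔT/ΣR = (-195 °C − 16.2 °C)/2.473 = -85.4 W/m
(Negative Q' ⇒ heat flows inward; heat gain = 85.4 W/m.)

Q' = 85.4 W/m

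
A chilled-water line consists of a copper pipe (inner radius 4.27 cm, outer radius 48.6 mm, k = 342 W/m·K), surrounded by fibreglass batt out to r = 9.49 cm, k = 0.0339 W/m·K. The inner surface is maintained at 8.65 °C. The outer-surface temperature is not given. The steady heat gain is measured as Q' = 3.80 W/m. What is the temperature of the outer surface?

T_out = 20.6 °C

Sum the resistances:
  R'_copper = ln(0.0486/0.0427)/(2πk) = 0.1294/(2π·342) = 6.023×10^-5 m·K/W
  R'_fibreglass batt = ln(0.0949/0.0486)/(2πk) = 0.6692/(2π·0.0339) = 3.142 m·K/W
ΣR = 3.142 m·K/W
ΔT = Q'·ΣR = 3.80 × 3.142 = 11.94 K
Heat flows inward, so T_out = T_in + ΔT = 8.65 + 11.94 = 20.6 °C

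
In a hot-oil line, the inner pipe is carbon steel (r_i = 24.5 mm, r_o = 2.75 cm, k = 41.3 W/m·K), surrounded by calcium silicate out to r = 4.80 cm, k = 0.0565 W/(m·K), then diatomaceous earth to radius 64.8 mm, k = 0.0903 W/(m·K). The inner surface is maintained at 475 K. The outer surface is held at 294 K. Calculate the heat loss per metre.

Series thermal resistances, inner to outer:
  R'_carbon steel = ln(0.0275/0.0245)/(2πk) = 0.1155/(2π·41.3) = 4.451×10^-4 m·K/W
  R'_calcium silicate = ln(0.0480/0.0275)/(2πk) = 0.5570/(2π·0.0565) = 1.569 m·K/W
  R'_diatomaceous earth = ln(0.0648/0.0480)/(2πk) = 0.3001/(2π·0.0903) = 0.5289 m·K/W
ΣR = 4.451×10^-4 + 1.569 + 0.5289 = 2.098 m·K/W
Q' = ΔT/ΣR = (475 K − 294 K)/2.098 = 86.3 W/m

Q' = 86.3 W/m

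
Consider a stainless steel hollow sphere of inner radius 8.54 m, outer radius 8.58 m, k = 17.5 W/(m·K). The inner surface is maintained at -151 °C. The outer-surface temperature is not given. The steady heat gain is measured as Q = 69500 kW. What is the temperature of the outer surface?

Series resistances:
  R_stainless steel = (1/8.54 − 1/8.58)/(4πk) = 5.459×10^-4/(4π·17.5) = 2.482×10^-6 K/W
ΣR = 2.482×10^-6 K/W
ΔT = Q·ΣR = 6.95×10^7 × 2.482×10^-6 = 172.5 K
Heat flows inward, so T_out = T_in + ΔT = -151 + 172.5 = 21.5 °C

T_out = 21.5 °C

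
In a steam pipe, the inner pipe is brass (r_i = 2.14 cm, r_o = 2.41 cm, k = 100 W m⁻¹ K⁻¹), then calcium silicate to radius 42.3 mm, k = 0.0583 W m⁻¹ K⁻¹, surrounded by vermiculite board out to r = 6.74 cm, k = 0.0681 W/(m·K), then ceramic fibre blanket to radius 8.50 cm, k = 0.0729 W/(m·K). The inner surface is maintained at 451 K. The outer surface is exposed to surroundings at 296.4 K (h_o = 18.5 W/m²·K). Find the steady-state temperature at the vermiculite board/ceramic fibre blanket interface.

T = 325.5 K

Treat each layer as a resistance in series:
  R'_brass = ln(0.0241/0.0214)/(2πk) = 0.1188/(2π·100) = 1.891×10^-4 m·K/W
  R'_calcium silicate = ln(0.0423/0.0241)/(2πk) = 0.5626/(2π·0.0583) = 1.536 m·K/W
  R'_vermiculite board = ln(0.0674/0.0423)/(2πk) = 0.4659/(2π·0.0681) = 1.089 m·K/W
  R'_ceramic fibre blanket = ln(0.0850/0.0674)/(2πk) = 0.2320/(2π·0.0729) = 0.5065 m·K/W
  R'_conv,out = 1/(2πr h) = 1/(2π·0.0850·18.5) = 0.1012 m·K/W
ΣR = 1.891×10^-4 + 1.536 + 1.089 + 0.5065 + 0.1012 = 3.233 m·K/W
Q' = ΔT/ΣR = (451 K − 296.4 K)/3.233 = 47.82 W/m
From the inner boundary to the vermiculite board/ceramic fibre blanket interface, ΣR_partial = 2.625 m·K/W.
T_interface = T_in − Q'·ΣR_partial = 451 K − (47.82)(2.625) = 325.5 K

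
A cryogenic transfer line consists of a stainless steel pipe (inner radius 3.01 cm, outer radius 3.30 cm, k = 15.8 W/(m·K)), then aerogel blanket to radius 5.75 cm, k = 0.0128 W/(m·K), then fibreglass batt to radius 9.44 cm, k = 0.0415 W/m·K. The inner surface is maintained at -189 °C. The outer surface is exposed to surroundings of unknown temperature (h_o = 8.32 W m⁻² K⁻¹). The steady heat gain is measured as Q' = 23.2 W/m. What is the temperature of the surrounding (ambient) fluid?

T_out = 20.0 °C

Series resistances:
  R'_stainless steel = ln(0.0330/0.0301)/(2πk) = 0.09198/(2π·15.8) = 9.265×10^-4 m·K/W
  R'_aerogel blanket = ln(0.0575/0.0330)/(2πk) = 0.5553/(2π·0.0128) = 6.904 m·K/W
  R'_fibreglass batt = ln(0.0944/0.0575)/(2πk) = 0.4958/(2π·0.0415) = 1.901 m·K/W
  R'_conv,out = 1/(2πr h) = 1/(2π·0.0944·8.32) = 0.2026 m·K/W
ΣR = 9.009 m·K/W
ΔT = Q'·ΣR = 23.2 × 9.009 = 209.0 K
Heat flows inward, so T_out = T_in + ΔT = -189 + 209.0 = 20.0 °C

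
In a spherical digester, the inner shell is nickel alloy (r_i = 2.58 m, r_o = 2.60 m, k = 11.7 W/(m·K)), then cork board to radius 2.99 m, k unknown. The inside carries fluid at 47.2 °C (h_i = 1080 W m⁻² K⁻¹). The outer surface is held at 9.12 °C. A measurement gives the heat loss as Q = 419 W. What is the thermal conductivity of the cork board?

ΣR = ΔT/Q = |47.2 − 9.12|/419 = 0.09088 K/W
Known resistances:
  R_conv,in = 1/(4πr²h) = 1/(4π·2.58²·1080) = 1.107×10^-5 K/W
  R_nickel alloy = (1/2.58 − 1/2.60)/(4πk) = 0.002982/(4π·11.7) = 2.028×10^-5 K/W
R_cork board = ΣR − ΣR_known = 0.09088 − 3.135×10^-5 = 0.09085 K/W
(1/r₁−1/r₂)/(4πk) = 0.09085 ⇒ k = 0.05017/(4π·0.09085) = 0.0439 W/m·K

k = 0.0439 W/m·K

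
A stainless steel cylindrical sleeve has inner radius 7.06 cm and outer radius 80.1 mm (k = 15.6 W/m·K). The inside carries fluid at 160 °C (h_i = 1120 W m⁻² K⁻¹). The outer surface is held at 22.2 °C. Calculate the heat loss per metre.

Resistance network (inner→outer):
  R'_conv,in = 1/(2πr h) = 1/(2π·0.0706·1120) = 0.002013 m·K/W
  R'_stainless steel = ln(0.0801/0.0706)/(2πk) = 0.1262/(2π·15.6) = 0.001288 m·K/W
ΣR = 0.002013 + 0.001288 = 0.003301 m·K/W
Q' = ΔT/ΣR = (160 °C − 22.2 °C)/0.003301 = 41700 W/m

Q' = 41.7 kW/m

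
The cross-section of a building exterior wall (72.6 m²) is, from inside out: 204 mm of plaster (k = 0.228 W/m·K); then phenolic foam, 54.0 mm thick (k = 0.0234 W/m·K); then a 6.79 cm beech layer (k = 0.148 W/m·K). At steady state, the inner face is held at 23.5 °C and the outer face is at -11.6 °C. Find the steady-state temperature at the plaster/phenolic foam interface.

Series thermal resistances, inner to outer:
  R_plaster = L/(kA) = 0.204/(0.228·72.6) = 0.01232 K/W
  R_phenolic foam = L/(kA) = 0.0540/(0.0234·72.6) = 0.03179 K/W
  R_beech = L/(kA) = 0.0679/(0.148·72.6) = 0.006319 K/W
ΣR = 0.01232 + 0.03179 + 0.006319 = 0.05043 K/W
Q = ΔT/ΣR = (23.5 °C − -11.6 °C)/0.05043 = 696.0 W
From the inner boundary to the plaster/phenolic foam interface, ΣR_partial = 0.01232 K/W.
T_interface = T_in − Q·ΣR_partial = 23.5 °C − (696.0)(0.01232) = 14.9 °C

T = 14.9 °C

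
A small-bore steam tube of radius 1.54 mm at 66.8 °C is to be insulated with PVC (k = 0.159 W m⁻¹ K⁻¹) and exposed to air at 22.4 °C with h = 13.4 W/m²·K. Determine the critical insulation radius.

For a cylinder, r_cr = k_ins/h = 0.159/13.4 = 0.0119 m = 1.19 cm

r_cr = 1.19 cm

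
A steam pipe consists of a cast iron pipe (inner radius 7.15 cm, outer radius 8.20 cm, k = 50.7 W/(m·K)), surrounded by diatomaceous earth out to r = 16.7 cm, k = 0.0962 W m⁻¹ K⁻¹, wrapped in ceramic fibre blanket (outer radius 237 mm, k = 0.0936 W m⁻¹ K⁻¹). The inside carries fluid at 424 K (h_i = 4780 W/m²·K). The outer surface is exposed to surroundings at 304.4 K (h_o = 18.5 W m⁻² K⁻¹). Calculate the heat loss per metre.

Q' = 66.1 W/m

Treat each layer as a resistance in series:
  R'_conv,in = 1/(2πr h) = 1/(2π·0.0715·4780) = 4.657×10^-4 m·K/W
  R'_cast iron = ln(0.0820/0.0715)/(2πk) = 0.1370/(2π·50.7) = 4.301×10^-4 m·K/W
  R'_diatomaceous earth = ln(0.167/0.0820)/(2πk) = 0.7113/(2π·0.0962) = 1.177 m·K/W
  R'_ceramic fibre blanket = ln(0.237/0.167)/(2πk) = 0.3501/(2π·0.0936) = 0.5952 m·K/W
  R'_conv,out = 1/(2πr h) = 1/(2π·0.237·18.5) = 0.03630 m·K/W
ΣR = 4.657×10^-4 + 4.301×10^-4 + 1.177 + 0.5952 + 0.03630 = 1.809 m·K/W
Q' = ΔT/ΣR = (424 K − 304.4 K)/1.809 = 66.1 W/m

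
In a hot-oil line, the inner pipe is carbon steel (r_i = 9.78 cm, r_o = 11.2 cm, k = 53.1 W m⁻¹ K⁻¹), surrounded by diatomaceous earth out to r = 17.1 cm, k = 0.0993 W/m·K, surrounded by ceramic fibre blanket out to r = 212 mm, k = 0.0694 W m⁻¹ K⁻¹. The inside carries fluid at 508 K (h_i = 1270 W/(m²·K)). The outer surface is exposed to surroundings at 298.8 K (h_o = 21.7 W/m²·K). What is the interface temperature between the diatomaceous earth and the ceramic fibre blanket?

Treat each layer as a resistance in series:
  R'_conv,in = 1/(2πr h) = 1/(2π·0.0978·1270) = 0.001281 m·K/W
  R'_carbon steel = ln(0.112/0.0978)/(2πk) = 0.1356/(2π·53.1) = 4.064×10^-4 m·K/W
  R'_diatomaceous earth = ln(0.171/0.112)/(2πk) = 0.4232/(2π·0.0993) = 0.6782 m·K/W
  R'_ceramic fibre blanket = ln(0.212/0.171)/(2πk) = 0.2149/(2π·0.0694) = 0.4929 m·K/W
  R'_conv,out = 1/(2πr h) = 1/(2π·0.212·21.7) = 0.03460 m·K/W
ΣR = 0.001281 + 4.064×10^-4 + 0.6782 + 0.4929 + 0.03460 = 1.207 m·K/W
Q' = ΔT/ΣR = (508 K − 298.8 K)/1.207 = 173.3 W/m
From the inner boundary to the diatomaceous earth/ceramic fibre blanket interface, ΣR_partial = 0.6799 m·K/W.
T_interface = T_in − Q'·ΣR_partial = 508 K − (173.3)(0.6799) = 390 K

T = 390 K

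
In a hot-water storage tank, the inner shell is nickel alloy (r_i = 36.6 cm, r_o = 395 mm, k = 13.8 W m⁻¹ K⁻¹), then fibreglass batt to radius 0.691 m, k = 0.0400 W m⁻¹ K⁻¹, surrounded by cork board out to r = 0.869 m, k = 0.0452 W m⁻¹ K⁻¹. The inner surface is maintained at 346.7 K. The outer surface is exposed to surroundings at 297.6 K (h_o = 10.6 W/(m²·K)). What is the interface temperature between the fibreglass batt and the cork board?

Resistance network (inner→outer):
  R_nickel alloy = (1/0.366 − 1/0.395)/(4πk) = 0.2006/(4π·13.8) = 0.001157 K/W
  R_fibreglass batt = (1/0.395 − 1/0.691)/(4πk) = 1.084/(4π·0.0400) = 2.157 K/W
  R_cork board = (1/0.691 − 1/0.869)/(4πk) = 0.2964/(4π·0.0452) = 0.5219 K/W
  R_conv,out = 1/(4πr²h) = 1/(4π·0.869²·10.6) = 0.009941 K/W
ΣR = 0.001157 + 2.157 + 0.5219 + 0.009941 = 2.690 K/W
Q = ΔT/ΣR = (346.7 K − 297.6 K)/2.690 = 18.25 W
From the inner boundary to the fibreglass batt/cork board interface, ΣR_partial = 2.158 K/W.
T_interface = T_in − Q·ΣR_partial = 346.7 K − (18.25)(2.158) = 307.3 K

T = 307.3 K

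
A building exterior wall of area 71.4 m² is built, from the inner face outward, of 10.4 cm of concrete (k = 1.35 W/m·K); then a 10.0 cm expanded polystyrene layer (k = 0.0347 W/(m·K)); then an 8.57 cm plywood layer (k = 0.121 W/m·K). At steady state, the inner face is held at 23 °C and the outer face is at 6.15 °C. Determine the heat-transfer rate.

Q = 328 W

Series thermal resistances, inner to outer:
  R_concrete = L/(kA) = 0.104/(1.35·71.4) = 0.001079 K/W
  R_expanded polystyrene = L/(kA) = 0.100/(0.0347·71.4) = 0.04036 K/W
  R_plywood = L/(kA) = 0.0857/(0.121·71.4) = 0.009920 K/W
ΣR = 0.001079 + 0.04036 + 0.009920 = 0.05136 K/W
Q = ΔT/ΣR = (23 °C − 6.15 °C)/0.05136 = 328 W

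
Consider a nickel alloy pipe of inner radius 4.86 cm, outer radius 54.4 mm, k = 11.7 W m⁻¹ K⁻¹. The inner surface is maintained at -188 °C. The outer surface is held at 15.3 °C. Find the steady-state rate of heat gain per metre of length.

Q' = 2πk·ΔT/ln(r₂/r₁) = 2π × 11.7 × 203.3 / ln(0.0544/0.0486) = 1.33×10^5 W/m

Q' = 133 kW/m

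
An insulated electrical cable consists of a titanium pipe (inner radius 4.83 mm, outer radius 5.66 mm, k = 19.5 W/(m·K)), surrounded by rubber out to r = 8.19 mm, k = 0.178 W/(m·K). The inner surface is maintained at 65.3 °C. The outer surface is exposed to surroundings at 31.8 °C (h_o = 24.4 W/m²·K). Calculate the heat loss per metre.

Q' = 29.7 W/m

Series thermal resistances, inner to outer:
  R'_titanium = ln(0.00566/0.00483)/(2πk) = 0.1586/(2π·19.5) = 0.001294 m·K/W
  R'_rubber = ln(0.00819/0.00566)/(2πk) = 0.3695/(2π·0.178) = 0.3304 m·K/W
  R'_conv,out = 1/(2πr h) = 1/(2π·0.00819·24.4) = 0.7964 m·K/W
ΣR = 0.001294 + 0.3304 + 0.7964 = 1.128 m·K/W
Q' = ΔT/ΣR = (65.3 °C − 31.8 °C)/1.128 = 29.7 W/m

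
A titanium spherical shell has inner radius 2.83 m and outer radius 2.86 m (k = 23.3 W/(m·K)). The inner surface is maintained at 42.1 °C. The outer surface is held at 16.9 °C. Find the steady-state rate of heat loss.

Q = 1.99×10^6 W

Q = 4πk·ΔT/(1/r₁ − 1/r₂) = 4π × 23.3 × 25.2 / (1/2.83 − 1/2.86) = 1.99×10^6 W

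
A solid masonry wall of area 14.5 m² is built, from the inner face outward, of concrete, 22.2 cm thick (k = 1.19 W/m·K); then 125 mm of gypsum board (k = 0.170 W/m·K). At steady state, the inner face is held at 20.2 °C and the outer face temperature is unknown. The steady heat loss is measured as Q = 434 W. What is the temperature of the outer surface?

T_out = -7.39 °C

Sum the resistances:
  R_concrete = L/(kA) = 0.222/(1.19·14.5) = 0.01287 K/W
  R_gypsum board = L/(kA) = 0.125/(0.170·14.5) = 0.05071 K/W
ΣR = 0.06358 K/W
ΔT = Q·ΣR = 434 × 0.06358 = 27.59 K
Heat flows outward, so T_out = T_in − ΔT = 20.2 − 27.59 = -7.39 °C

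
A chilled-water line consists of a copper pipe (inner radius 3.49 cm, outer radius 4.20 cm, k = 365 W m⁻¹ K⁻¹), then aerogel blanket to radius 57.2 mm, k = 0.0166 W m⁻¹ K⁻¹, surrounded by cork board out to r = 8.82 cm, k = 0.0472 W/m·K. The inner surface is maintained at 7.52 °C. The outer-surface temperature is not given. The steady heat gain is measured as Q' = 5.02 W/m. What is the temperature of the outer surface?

T_out = 29.7 °C

Sum the resistances:
  R'_copper = ln(0.0420/0.0349)/(2πk) = 0.1852/(2π·365) = 8.075×10^-5 m·K/W
  R'_aerogel blanket = ln(0.0572/0.0420)/(2πk) = 0.3089/(2π·0.0166) = 2.961 m·K/W
  R'_cork board = ln(0.0882/0.0572)/(2πk) = 0.4331/(2π·0.0472) = 1.460 m·K/W
ΣR = 4.422 m·K/W
ΔT = Q'·ΣR = 5.02 × 4.422 = 22.20 K
Heat flows inward, so T_out = T_in + ΔT = 7.52 + 22.20 = 29.7 °C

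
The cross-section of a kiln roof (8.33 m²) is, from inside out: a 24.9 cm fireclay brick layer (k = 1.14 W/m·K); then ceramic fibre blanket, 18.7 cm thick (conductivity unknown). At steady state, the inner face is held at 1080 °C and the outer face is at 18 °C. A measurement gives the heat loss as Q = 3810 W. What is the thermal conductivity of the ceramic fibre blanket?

k = 0.0889 W/m·K

ΣR = ΔT/Q = |1080 − 18|/3810 = 0.2787 K/W
Known resistances:
  R_fireclay brick = L/(kA) = 0.249/(1.14·8.33) = 0.02622 K/W
R_ceramic fibre blanket = ΣR − ΣR_known = 0.2787 − 0.02622 = 0.2525 K/W
L/(kA) = 0.2525 ⇒ k = 0.187/(0.2525·8.33) = 0.0889 W/m·K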